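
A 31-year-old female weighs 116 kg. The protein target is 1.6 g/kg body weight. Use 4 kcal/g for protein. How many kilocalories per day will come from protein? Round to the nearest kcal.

Protein = 1.6 g/kg × 116 kg = 185.6 g/day.
Protein energy = 185.6 g × 4 kcal/g = 742.4 kcal/day.

742 kcal/day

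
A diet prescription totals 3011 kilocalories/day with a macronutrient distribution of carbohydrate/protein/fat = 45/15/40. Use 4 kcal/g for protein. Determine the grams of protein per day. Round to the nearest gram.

Protein energy = 15% × 3011 = 451.65 kcal.
At 4 kcal/g: 451.65 ÷ 4 = 112.9125 g.

113 g/day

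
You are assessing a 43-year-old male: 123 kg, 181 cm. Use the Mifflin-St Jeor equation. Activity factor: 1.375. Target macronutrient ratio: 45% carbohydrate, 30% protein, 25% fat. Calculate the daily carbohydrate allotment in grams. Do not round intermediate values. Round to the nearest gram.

333 g/day

Mifflin-St Jeor (male): BMR = 10(123) + 6.25(181) − 5(43) + 5 = 1230 + 1131.25 − 215 + 5 = 2151.25 kcal/day.
TEE = 2151.25 × 1.375 = 2957.9688 kcal/day.
Carbohydrate energy = 45% × 2957.9688 = 1331.0859 kcal.
Carbohydrate = 1331.0859 ÷ 4 kcal/g = 332.7715 g.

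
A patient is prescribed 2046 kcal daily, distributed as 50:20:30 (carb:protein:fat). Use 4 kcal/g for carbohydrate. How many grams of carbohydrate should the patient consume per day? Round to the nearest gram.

256 g/day

Carbohydrate energy = 50% × 2046 = 1023 kcal.
At 4 kcal/g: 1023 ÷ 4 = 255.75 g.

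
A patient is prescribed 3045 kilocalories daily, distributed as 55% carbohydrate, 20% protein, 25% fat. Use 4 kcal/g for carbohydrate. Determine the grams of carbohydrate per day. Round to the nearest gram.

Carbohydrate energy = 55% × 3045 = 1674.75 kcal.
At 4 kcal/g: 1674.75 ÷ 4 = 418.6875 g.

419 g/day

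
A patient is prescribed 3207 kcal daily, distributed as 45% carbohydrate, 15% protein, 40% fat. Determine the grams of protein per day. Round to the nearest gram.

120 g/day

Protein energy = 15% × 3207 = 481.05 kcal.
At 4 kcal/g: 481.05 ÷ 4 = 120.2625 g.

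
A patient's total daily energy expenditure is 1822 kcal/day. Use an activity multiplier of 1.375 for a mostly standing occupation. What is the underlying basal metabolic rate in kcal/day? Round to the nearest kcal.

BMR = TEE ÷ activity factor = 1822 ÷ 1.375 = 1325.0909 kcal/day.

1325 kcal/day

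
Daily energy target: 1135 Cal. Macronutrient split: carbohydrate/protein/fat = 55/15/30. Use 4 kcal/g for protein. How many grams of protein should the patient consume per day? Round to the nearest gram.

Protein energy = 15% × 1135 = 170.25 kcal.
At 4 kcal/g: 170.25 ÷ 4 = 42.5625 g.

43 g/day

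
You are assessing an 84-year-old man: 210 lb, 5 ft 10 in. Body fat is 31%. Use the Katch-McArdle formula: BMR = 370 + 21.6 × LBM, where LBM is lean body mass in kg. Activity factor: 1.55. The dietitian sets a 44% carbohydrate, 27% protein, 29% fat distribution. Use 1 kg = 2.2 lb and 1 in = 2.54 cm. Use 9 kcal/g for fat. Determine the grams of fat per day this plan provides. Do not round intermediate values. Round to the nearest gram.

90 g/day

Convert to metric: weight = 210 ÷ 2.2 = 95.4545 kg; height = (5×12 + 10) × 2.54 = 70 × 2.54 = 177.8 cm.
LBM = 95.4545 × (1 − 0.31) = 65.8636 kg. Katch-McArdle: BMR = 370 + 21.6 × 65.8636 = 1792.6545 kcal/day.
TEE = 1792.6545 × 1.55 = 2778.6145 kcal/day.
Fat energy = 29% × 2778.6145 = 805.7982 kcal.
Fat = 805.7982 ÷ 9 kcal/g = 89.5331 g.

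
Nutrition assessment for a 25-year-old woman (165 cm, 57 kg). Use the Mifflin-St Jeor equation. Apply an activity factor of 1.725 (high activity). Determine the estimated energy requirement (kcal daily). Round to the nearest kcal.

2269 kcal daily

Mifflin-St Jeor (female): BMR = 10(57) + 6.25(165) − 5(25) − 161 = 570 + 1031.25 − 125 − 161 = 1315.25 kcal/day.
TEE = BMR × activity factor = 1315.25 × 1.725 = 2268.8063 kcal/day.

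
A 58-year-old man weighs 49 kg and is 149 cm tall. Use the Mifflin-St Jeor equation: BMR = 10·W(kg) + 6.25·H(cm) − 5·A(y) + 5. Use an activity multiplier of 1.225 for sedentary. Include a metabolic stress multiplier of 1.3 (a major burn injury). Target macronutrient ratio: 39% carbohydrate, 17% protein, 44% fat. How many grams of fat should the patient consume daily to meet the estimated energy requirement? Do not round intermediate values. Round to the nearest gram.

88 g/day

Mifflin-St Jeor (male): BMR = 10(49) + 6.25(149) − 5(58) + 5 = 490 + 931.25 − 290 + 5 = 1136.25 kcal/day.
TEE = 1136.25 × 1.225 = 1391.9063 kcal/day.
With stress factor 1.3: 1391.9063 × 1.3 = 1809.4781 kcal/day.
Fat energy = 44% × 1809.4781 = 796.1704 kcal.
Fat = 796.1704 ÷ 9 kcal/g = 88.4634 g.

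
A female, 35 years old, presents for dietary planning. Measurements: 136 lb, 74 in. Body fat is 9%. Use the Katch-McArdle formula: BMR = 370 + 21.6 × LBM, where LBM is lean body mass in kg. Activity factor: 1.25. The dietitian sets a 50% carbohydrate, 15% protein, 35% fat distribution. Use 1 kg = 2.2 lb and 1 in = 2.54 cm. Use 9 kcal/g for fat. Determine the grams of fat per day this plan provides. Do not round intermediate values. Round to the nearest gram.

Convert to metric: weight = 136 ÷ 2.2 = 61.8182 kg; height = 74 × 2.54 = 187.96 cm.
LBM = 61.8182 × (1 − 0.09) = 56.2545 kg. Katch-McArdle: BMR = 370 + 21.6 × 56.2545 = 1585.0982 kcal/day.
TEE = 1585.0982 × 1.25 = 1981.3727 kcal/day.
Fat energy = 35% × 1981.3727 = 693.4805 kcal.
Fat = 693.4805 ÷ 9 kcal/g = 77.0534 g.

77 g/day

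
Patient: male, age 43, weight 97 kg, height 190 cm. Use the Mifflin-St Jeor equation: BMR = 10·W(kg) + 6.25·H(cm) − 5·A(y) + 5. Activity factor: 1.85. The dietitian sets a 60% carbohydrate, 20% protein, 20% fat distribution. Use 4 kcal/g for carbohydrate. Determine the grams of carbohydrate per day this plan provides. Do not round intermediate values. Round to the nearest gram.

540 g/day

Mifflin-St Jeor (male): BMR = 10(97) + 6.25(190) − 5(43) + 5 = 970 + 1187.5 − 215 + 5 = 1947.5 kcal/day.
TEE = 1947.5 × 1.85 = 3602.875 kcal/day.
Carbohydrate energy = 60% × 3602.875 = 2161.725 kcal.
Carbohydrate = 2161.725 ÷ 4 kcal/g = 540.4313 g.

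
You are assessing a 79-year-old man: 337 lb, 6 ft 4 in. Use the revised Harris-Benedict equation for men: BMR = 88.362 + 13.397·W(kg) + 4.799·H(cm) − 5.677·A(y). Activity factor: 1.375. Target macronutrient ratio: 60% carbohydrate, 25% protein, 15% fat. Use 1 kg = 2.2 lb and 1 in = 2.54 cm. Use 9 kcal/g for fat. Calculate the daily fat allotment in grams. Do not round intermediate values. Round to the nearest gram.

Convert to metric: weight = 337 ÷ 2.2 = 153.1818 kg; height = (6×12 + 4) × 2.54 = 76 × 2.54 = 193.04 cm.
Harris-Benedict: BMR = 88.362 + 13.397(153.1818) + 4.799(193.04) − 5.677(79) = 2618.4548 kcal/day.
TEE = 2618.4548 × 1.375 = 3600.3753 kcal/day.
Fat energy = 15% × 3600.3753 = 540.0563 kcal.
Fat = 540.0563 ÷ 9 kcal/g = 60.0063 g.

60 g/day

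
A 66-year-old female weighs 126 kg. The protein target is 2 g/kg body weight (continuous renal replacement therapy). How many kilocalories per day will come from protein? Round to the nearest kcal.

Protein = 2 g/kg × 126 kg = 252 g/day.
Protein energy = 252 g × 4 kcal/g = 1008 kcal/day.

1008 kcal/day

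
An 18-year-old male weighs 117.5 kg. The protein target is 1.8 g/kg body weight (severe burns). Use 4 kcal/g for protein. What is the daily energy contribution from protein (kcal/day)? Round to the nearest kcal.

846 kcal/day

Protein = 1.8 g/kg × 117.5 kg = 211.5 g/day.
Protein energy = 211.5 g × 4 kcal/g = 846 kcal/day.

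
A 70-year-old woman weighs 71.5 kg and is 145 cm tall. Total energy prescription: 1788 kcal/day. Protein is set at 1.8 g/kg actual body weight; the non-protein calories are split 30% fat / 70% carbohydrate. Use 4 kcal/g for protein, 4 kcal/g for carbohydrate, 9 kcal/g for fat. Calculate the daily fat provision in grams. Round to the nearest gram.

Protein = 1.8 × 71.5 = 128.7 g → 128.7 × 4 = 514.8 kcal.
Non-protein calories = 1788 − 514.8 = 1273.2 kcal.
Fat: 30% × 1273.2 = 381.96 kcal; carbohydrate: 891.24 kcal.
Fat: 381.96 kcal ÷ 9 kcal/g = 42.44 g.

42 g/day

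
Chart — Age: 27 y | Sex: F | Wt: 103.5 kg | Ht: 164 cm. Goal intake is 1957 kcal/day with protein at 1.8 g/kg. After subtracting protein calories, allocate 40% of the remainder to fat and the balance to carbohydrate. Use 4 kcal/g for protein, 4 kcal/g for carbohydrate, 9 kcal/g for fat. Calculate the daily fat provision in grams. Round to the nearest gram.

Protein = 1.8 × 103.5 = 186.3 g → 186.3 × 4 = 745.2 kcal.
Non-protein calories = 1957 − 745.2 = 1211.8 kcal.
Fat: 40% × 1211.8 = 484.72 kcal; carbohydrate: 727.08 kcal.
Fat: 484.72 kcal ÷ 9 kcal/g = 53.8578 g.

54 g/day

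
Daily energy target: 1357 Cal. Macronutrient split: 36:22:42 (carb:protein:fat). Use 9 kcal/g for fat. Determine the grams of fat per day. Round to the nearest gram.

Fat energy = 42% × 1357 = 569.94 kcal.
At 9 kcal/g: 569.94 ÷ 9 = 63.3267 g.

63 g/day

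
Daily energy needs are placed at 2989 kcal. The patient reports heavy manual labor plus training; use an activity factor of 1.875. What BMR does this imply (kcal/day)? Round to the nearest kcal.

1594 kcal/day

BMR = TEE ÷ activity factor = 2989 ÷ 1.875 = 1594.1333 kcal/day.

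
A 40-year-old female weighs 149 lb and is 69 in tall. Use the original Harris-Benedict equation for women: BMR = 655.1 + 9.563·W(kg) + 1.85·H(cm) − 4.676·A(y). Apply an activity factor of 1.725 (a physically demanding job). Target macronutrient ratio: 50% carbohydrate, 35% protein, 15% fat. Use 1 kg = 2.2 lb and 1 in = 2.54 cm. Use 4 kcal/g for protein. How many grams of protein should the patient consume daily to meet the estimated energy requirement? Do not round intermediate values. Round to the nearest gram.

217 g/day

Convert to metric: weight = 149 ÷ 2.2 = 67.7273 kg; height = 69 × 2.54 = 175.26 cm.
Harris-Benedict: BMR = 655.1 + 9.563(67.7273) + 1.85(175.26) − 4.676(40) = 1439.9669 kcal/day.
TEE = 1439.9669 × 1.725 = 2483.9429 kcal/day.
Protein energy = 35% × 2483.9429 = 869.38 kcal.
Protein = 869.38 ÷ 4 kcal/g = 217.345 g.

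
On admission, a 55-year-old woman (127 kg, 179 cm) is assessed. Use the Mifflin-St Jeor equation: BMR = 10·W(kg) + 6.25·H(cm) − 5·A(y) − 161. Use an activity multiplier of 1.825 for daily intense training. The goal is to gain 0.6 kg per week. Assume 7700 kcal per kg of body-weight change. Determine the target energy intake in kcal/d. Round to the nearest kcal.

4224 kcal/d

Mifflin-St Jeor (female): BMR = 10(127) + 6.25(179) − 5(55) − 161 = 1270 + 1118.75 − 275 − 161 = 1952.75 kcal/day.
TEE = 1952.75 × 1.825 = 3563.7688 kcal/day.
Required daily surplus = 0.6 × 7700 ÷ 7 = 660 kcal/day.
Target intake = 3563.7688 + 660 = 4223.7688 kcal/day.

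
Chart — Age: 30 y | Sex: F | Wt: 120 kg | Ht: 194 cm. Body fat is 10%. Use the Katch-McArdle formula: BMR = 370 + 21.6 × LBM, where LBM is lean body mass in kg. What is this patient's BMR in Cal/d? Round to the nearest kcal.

2703 Cal/d

LBM = 120 × (1 − 0.1) = 108 kg. Katch-McArdle: BMR = 370 + 21.6 × 108 = 2702.8 kcal/day.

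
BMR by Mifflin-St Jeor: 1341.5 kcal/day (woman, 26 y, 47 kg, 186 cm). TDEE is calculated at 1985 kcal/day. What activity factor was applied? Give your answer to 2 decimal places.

1.48

Activity factor = TEE ÷ BMR = 1985 ÷ 1341.5 = 1.48.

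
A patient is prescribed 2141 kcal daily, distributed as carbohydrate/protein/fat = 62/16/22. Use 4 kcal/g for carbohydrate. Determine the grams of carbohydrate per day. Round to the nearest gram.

Carbohydrate energy = 62% × 2141 = 1327.42 kcal.
At 4 kcal/g: 1327.42 ÷ 4 = 331.855 g.

332 g/day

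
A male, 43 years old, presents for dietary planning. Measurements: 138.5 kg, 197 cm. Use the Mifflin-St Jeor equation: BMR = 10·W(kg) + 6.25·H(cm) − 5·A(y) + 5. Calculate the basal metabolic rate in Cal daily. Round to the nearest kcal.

Mifflin-St Jeor (male): BMR = 10(138.5) + 6.25(197) − 5(43) + 5 = 1385 + 1231.25 − 215 + 5 = 2406.25 kcal/day.

2406 Cal daily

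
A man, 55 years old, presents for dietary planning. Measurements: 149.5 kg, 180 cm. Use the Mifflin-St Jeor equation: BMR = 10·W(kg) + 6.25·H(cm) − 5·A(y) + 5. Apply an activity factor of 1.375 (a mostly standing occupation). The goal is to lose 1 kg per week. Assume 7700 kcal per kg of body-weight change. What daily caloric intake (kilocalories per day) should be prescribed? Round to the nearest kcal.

2131 kilocalories per day

Mifflin-St Jeor (male): BMR = 10(149.5) + 6.25(180) − 5(55) + 5 = 1495 + 1125 − 275 + 5 = 2350 kcal/day.
TEE = 2350 × 1.375 = 3231.25 kcal/day.
Required daily deficit = 1 × 7700 ÷ 7 = 1100 kcal/day.
Target intake = 3231.25 − 1100 = 2131.25 kcal/day.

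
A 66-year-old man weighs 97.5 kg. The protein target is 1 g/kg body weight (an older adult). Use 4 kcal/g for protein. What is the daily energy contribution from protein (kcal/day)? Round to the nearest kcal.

Protein = 1 g/kg × 97.5 kg = 97.5 g/day.
Protein energy = 97.5 g × 4 kcal/g = 390 kcal/day.

390 kcal/day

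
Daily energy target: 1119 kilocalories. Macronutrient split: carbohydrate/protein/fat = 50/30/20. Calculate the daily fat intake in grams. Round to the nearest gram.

Fat energy = 20% × 1119 = 223.8 kcal.
At 9 kcal/g: 223.8 ÷ 9 = 24.8667 g.

25 g/day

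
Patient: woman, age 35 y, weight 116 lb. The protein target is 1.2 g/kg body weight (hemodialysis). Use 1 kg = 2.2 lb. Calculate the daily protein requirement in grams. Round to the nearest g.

Weight in kg = 116 ÷ 2.2 = 52.7273 kg.
Protein = 1.2 g/kg × 52.7273 kg = 63.2727 g/day.

63 g/day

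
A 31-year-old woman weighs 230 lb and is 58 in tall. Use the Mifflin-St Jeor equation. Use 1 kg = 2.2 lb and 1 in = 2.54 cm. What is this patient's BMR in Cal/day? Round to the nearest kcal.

1650 Cal/day

Convert to metric: weight = 230 ÷ 2.2 = 104.5455 kg; height = 58 × 2.54 = 147.32 cm.
Mifflin-St Jeor (female): BMR = 10(104.5455) + 6.25(147.32) − 5(31) − 161 = 1045.4545 + 920.75 − 155 − 161 = 1650.2045 kcal/day.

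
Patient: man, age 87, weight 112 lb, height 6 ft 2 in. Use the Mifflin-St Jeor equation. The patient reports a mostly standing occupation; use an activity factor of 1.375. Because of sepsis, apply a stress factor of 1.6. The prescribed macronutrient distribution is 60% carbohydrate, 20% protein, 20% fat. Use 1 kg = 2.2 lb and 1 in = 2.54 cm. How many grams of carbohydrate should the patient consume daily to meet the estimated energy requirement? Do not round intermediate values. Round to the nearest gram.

414 g/day

Convert to metric: weight = 112 ÷ 2.2 = 50.9091 kg; height = (6×12 + 2) × 2.54 = 74 × 2.54 = 187.96 cm.
Mifflin-St Jeor (male): BMR = 10(50.9091) + 6.25(187.96) − 5(87) + 5 = 509.0909 + 1174.75 − 435 + 5 = 1253.8409 kcal/day.
TEE = 1253.8409 × 1.375 = 1724.0313 kcal/day.
With stress factor 1.6: 1724.0313 × 1.6 = 2758.45 kcal/day.
Carbohydrate energy = 60% × 2758.45 = 1655.07 kcal.
Carbohydrate = 1655.07 ÷ 4 kcal/g = 413.7675 g.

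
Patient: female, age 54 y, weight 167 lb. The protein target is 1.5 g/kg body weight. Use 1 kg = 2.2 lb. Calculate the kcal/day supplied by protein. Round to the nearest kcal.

455 kcal/day

Weight in kg = 167 ÷ 2.2 = 75.9091 kg.
Protein = 1.5 g/kg × 75.9091 kg = 113.8636 g/day.
Protein energy = 113.8636 g × 4 kcal/g = 455.4545 kcal/day.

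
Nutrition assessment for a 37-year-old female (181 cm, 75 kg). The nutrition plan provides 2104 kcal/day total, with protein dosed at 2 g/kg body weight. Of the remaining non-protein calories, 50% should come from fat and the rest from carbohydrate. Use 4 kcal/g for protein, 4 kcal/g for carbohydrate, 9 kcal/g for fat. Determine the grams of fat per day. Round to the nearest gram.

Protein = 2 × 75 = 150 g → 150 × 4 = 600 kcal.
Non-protein calories = 2104 − 600 = 1504 kcal.
Fat: 50% × 1504 = 752 kcal; carbohydrate: 752 kcal.
Fat: 752 kcal ÷ 9 kcal/g = 83.5556 g.

84 g/day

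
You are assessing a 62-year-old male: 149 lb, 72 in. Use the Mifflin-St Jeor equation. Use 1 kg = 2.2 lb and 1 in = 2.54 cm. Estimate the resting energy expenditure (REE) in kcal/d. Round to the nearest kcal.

1515 kcal/d

Convert to metric: weight = 149 ÷ 2.2 = 67.7273 kg; height = 72 × 2.54 = 182.88 cm.
Mifflin-St Jeor (male): BMR = 10(67.7273) + 6.25(182.88) − 5(62) + 5 = 677.2727 + 1143 − 310 + 5 = 1515.2727 kcal/day.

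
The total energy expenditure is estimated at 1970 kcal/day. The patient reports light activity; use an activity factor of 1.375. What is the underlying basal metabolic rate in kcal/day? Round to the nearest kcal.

BMR = TEE ÷ activity factor = 1970 ÷ 1.375 = 1432.7273 kcal/day.

1433 kcal/day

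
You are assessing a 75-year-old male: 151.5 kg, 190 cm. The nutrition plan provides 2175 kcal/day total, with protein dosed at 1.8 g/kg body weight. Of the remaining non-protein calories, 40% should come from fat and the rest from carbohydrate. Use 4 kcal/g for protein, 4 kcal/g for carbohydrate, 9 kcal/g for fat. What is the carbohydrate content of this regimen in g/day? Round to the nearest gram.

Protein = 1.8 × 151.5 = 272.7 g → 272.7 × 4 = 1090.8 kcal.
Non-protein calories = 2175 − 1090.8 = 1084.2 kcal.
Fat: 40% × 1084.2 = 433.68 kcal; carbohydrate: 650.52 kcal.
Carbohydrate: 650.52 kcal ÷ 4 kcal/g = 162.63 g.

163 g/day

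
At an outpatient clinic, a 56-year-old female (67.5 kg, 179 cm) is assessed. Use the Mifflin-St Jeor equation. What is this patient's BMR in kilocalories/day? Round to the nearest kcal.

Mifflin-St Jeor (female): BMR = 10(67.5) + 6.25(179) − 5(56) − 161 = 675 + 1118.75 − 280 − 161 = 1352.75 kcal/day.

1353 kilocalories/day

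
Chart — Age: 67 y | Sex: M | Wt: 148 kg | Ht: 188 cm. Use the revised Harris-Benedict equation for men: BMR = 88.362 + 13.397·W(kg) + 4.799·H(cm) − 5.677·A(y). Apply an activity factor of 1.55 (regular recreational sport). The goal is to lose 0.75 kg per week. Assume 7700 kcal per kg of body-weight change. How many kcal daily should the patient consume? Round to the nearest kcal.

Harris-Benedict: BMR = 88.362 + 13.397(148) + 4.799(188) − 5.677(67) = 2592.971 kcal/day.
TEE = 2592.971 × 1.55 = 4019.1051 kcal/day.
Required daily deficit = 0.75 × 7700 ÷ 7 = 825 kcal/day.
Target intake = 4019.1051 − 825 = 3194.1051 kcal/day.

3194 kcal daily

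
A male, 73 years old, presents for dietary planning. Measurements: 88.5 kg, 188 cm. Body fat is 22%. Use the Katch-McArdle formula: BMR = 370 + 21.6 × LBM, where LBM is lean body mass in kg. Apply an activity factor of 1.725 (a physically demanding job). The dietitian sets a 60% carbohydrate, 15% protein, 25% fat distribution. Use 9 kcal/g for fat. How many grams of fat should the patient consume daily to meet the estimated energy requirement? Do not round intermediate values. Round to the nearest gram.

LBM = 88.5 × (1 − 0.22) = 69.03 kg. Katch-McArdle: BMR = 370 + 21.6 × 69.03 = 1861.048 kcal/day.
TEE = 1861.048 × 1.725 = 3210.3078 kcal/day.
Fat energy = 25% × 3210.3078 = 802.577 kcal.
Fat = 802.577 ÷ 9 kcal/g = 89.1752 g.

89 g/day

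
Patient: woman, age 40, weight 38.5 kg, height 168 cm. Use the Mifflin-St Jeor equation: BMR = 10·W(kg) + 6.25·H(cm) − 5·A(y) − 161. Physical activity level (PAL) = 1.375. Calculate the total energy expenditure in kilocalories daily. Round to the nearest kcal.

1477 kilocalories daily

Mifflin-St Jeor (female): BMR = 10(38.5) + 6.25(168) − 5(40) − 161 = 385 + 1050 − 200 − 161 = 1074 kcal/day.
TEE = BMR × activity factor = 1074 × 1.375 = 1476.75 kcal/day.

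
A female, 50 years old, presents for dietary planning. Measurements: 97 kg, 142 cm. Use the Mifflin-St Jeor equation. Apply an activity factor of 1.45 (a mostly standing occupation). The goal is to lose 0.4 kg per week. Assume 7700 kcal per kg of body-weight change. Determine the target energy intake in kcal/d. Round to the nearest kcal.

Mifflin-St Jeor (female): BMR = 10(97) + 6.25(142) − 5(50) − 161 = 970 + 887.5 − 250 − 161 = 1446.5 kcal/day.
TEE = 1446.5 × 1.45 = 2097.425 kcal/day.
Required daily deficit = 0.4 × 7700 ÷ 7 = 440 kcal/day.
Target intake = 2097.425 − 440 = 1657.425 kcal/day.

1657 kcal/d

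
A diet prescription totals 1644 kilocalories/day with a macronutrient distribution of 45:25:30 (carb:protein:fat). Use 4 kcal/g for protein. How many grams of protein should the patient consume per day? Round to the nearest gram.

Protein energy = 25% × 1644 = 411 kcal.
At 4 kcal/g: 411 ÷ 4 = 102.75 g.

103 g/day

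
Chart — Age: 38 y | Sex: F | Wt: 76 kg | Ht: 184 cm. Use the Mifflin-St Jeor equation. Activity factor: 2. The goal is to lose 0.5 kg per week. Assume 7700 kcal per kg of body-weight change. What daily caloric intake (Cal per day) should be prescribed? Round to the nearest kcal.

Mifflin-St Jeor (female): BMR = 10(76) + 6.25(184) − 5(38) − 161 = 760 + 1150 − 190 − 161 = 1559 kcal/day.
TEE = 1559 × 2 = 3118 kcal/day.
Required daily deficit = 0.5 × 7700 ÷ 7 = 550 kcal/day.
Target intake = 3118 − 550 = 2568 kcal/day.

2568 Cal per day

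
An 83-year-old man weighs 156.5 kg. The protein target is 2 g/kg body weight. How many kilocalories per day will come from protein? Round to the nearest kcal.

Protein = 2 g/kg × 156.5 kg = 313 g/day.
Protein energy = 313 g × 4 kcal/g = 1252 kcal/day.

1252 kcal/day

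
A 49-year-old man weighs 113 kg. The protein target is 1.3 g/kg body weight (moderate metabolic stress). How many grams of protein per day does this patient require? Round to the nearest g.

147 g/day

Protein = 1.3 g/kg × 113 kg = 146.9 g/day.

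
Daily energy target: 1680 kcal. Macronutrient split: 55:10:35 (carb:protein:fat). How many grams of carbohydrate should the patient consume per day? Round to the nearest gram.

Carbohydrate energy = 55% × 1680 = 924 kcal.
At 4 kcal/g: 924 ÷ 4 = 231 g.

231 g/day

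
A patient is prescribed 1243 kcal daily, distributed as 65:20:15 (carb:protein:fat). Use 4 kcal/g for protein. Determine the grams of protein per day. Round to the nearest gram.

62 g/day

Protein energy = 20% × 1243 = 248.6 kcal.
At 4 kcal/g: 248.6 ÷ 4 = 62.15 g.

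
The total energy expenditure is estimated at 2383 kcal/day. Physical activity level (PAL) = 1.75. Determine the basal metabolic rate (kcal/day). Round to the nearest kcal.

BMR = TEE ÷ activity factor = 2383 ÷ 1.75 = 1361.7143 kcal/day.

1362 kcal/day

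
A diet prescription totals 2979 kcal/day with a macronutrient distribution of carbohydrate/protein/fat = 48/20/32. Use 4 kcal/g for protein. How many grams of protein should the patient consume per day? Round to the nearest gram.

149 g/day

Protein energy = 20% × 2979 = 595.8 kcal.
At 4 kcal/g: 595.8 ÷ 4 = 148.95 g.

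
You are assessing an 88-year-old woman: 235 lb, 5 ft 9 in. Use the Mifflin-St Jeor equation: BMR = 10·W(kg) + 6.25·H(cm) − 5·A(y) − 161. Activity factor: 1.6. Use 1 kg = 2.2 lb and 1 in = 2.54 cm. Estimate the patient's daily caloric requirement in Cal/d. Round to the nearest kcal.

2500 Cal/d

Convert to metric: weight = 235 ÷ 2.2 = 106.8182 kg; height = (5×12 + 9) × 2.54 = 69 × 2.54 = 175.26 cm.
Mifflin-St Jeor (female): BMR = 10(106.8182) + 6.25(175.26) − 5(88) − 161 = 1068.1818 + 1095.375 − 440 − 161 = 1562.5568 kcal/day.
TEE = BMR × activity factor = 1562.5568 × 1.6 = 2500.0909 kcal/day.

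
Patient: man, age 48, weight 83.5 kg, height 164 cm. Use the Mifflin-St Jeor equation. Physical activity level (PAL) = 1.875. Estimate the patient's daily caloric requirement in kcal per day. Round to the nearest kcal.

3047 kcal per day

Mifflin-St Jeor (male): BMR = 10(83.5) + 6.25(164) − 5(48) + 5 = 835 + 1025 − 240 + 5 = 1625 kcal/day.
TEE = BMR × activity factor = 1625 × 1.875 = 3046.875 kcal/day.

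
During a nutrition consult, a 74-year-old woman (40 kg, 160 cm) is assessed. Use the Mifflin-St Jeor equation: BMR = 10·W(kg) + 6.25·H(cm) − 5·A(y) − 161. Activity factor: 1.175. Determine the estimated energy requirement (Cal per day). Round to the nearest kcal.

Mifflin-St Jeor (female): BMR = 10(40) + 6.25(160) − 5(74) − 161 = 400 + 1000 − 370 − 161 = 869 kcal/day.
TEE = BMR × activity factor = 869 × 1.175 = 1021.075 kcal/day.

1021 Cal per day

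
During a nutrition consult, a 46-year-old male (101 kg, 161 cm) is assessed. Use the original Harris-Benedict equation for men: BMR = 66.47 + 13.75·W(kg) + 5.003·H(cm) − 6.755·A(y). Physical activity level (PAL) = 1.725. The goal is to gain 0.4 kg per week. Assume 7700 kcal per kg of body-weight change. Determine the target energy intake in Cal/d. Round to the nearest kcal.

Harris-Benedict: BMR = 66.47 + 13.75(101) + 5.003(161) − 6.755(46) = 1949.973 kcal/day.
TEE = 1949.973 × 1.725 = 3363.7034 kcal/day.
Required daily surplus = 0.4 × 7700 ÷ 7 = 440 kcal/day.
Target intake = 3363.7034 + 440 = 3803.7034 kcal/day.

3804 Cal/d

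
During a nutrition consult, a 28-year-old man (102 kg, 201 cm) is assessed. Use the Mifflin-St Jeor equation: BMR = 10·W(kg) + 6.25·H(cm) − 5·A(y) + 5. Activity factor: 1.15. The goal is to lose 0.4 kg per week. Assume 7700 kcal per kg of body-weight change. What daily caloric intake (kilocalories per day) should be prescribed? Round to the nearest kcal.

2022 kilocalories per day

Mifflin-St Jeor (male): BMR = 10(102) + 6.25(201) − 5(28) + 5 = 1020 + 1256.25 − 140 + 5 = 2141.25 kcal/day.
TEE = 2141.25 × 1.15 = 2462.4375 kcal/day.
Required daily deficit = 0.4 × 7700 ÷ 7 = 440 kcal/day.
Target intake = 2462.4375 − 440 = 2022.4375 kcal/day.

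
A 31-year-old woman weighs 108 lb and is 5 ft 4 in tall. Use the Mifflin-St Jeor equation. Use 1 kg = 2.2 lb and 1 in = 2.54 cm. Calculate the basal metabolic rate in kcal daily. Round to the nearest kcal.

Convert to metric: weight = 108 ÷ 2.2 = 49.0909 kg; height = (5×12 + 4) × 2.54 = 64 × 2.54 = 162.56 cm.
Mifflin-St Jeor (female): BMR = 10(49.0909) + 6.25(162.56) − 5(31) − 161 = 490.9091 + 1016 − 155 − 161 = 1190.9091 kcal/day.

1191 kcal daily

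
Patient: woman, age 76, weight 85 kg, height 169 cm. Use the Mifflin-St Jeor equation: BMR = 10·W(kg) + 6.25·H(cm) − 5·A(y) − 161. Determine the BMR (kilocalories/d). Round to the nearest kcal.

1365 kilocalories/d

Mifflin-St Jeor (female): BMR = 10(85) + 6.25(169) − 5(76) − 161 = 850 + 1056.25 − 380 − 161 = 1365.25 kcal/day.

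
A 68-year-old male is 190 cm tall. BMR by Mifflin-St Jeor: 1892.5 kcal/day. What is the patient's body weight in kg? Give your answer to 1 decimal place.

104.0 kg

1892.5 = 10·W + 6.25(190) − 5(68) + 5
10·W = 1892.5 − 852.5 = 1040, so W = 104 kg.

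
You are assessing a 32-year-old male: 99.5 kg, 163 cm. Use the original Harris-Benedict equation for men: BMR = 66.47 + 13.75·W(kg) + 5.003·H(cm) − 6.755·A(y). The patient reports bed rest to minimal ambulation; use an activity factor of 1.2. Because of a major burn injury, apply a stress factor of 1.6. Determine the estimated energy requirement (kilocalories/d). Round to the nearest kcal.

3905 kilocalories/d

Harris-Benedict: BMR = 66.47 + 13.75(99.5) + 5.003(163) − 6.755(32) = 2033.924 kcal/day.
TEE = BMR × activity factor = 2033.924 × 1.2 = 2440.7088 kcal/day.
Apply stress factor: 2440.7088 × 1.6 = 3905.1341 kcal/day.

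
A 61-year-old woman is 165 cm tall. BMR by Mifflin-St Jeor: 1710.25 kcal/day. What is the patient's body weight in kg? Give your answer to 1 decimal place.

114.5 kg

1710.25 = 10·W + 6.25(165) − 5(61) − 161
10·W = 1710.25 − 565.25 = 1145, so W = 114.5 kg.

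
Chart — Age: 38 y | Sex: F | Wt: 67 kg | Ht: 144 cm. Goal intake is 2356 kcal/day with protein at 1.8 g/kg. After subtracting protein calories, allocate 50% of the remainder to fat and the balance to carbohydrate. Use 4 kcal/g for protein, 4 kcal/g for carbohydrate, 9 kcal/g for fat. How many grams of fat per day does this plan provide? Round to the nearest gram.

104 g/day

Protein = 1.8 × 67 = 120.6 g → 120.6 × 4 = 482.4 kcal.
Non-protein calories = 2356 − 482.4 = 1873.6 kcal.
Fat: 50% × 1873.6 = 936.8 kcal; carbohydrate: 936.8 kcal.
Fat: 936.8 kcal ÷ 9 kcal/g = 104.0889 g.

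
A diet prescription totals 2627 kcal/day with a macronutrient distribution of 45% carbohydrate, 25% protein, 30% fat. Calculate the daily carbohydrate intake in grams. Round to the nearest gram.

296 g/day

Carbohydrate energy = 45% × 2627 = 1182.15 kcal.
At 4 kcal/g: 1182.15 ÷ 4 = 295.5375 g.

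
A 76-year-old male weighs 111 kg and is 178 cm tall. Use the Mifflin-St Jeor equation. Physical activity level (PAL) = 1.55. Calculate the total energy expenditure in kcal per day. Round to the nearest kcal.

2864 kcal per day

Mifflin-St Jeor (male): BMR = 10(111) + 6.25(178) − 5(76) + 5 = 1110 + 1112.5 − 380 + 5 = 1847.5 kcal/day.
TEE = BMR × activity factor = 1847.5 × 1.55 = 2863.625 kcal/day.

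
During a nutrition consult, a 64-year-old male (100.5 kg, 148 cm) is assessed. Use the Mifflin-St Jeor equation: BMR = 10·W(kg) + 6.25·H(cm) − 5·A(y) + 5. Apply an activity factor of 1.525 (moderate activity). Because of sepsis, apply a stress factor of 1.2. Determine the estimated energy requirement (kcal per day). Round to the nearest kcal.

Mifflin-St Jeor (male): BMR = 10(100.5) + 6.25(148) − 5(64) + 5 = 1005 + 925 − 320 + 5 = 1615 kcal/day.
TEE = BMR × activity factor = 1615 × 1.525 = 2462.875 kcal/day.
Apply stress factor: 2462.875 × 1.2 = 2955.45 kcal/day.

2955 kcal per day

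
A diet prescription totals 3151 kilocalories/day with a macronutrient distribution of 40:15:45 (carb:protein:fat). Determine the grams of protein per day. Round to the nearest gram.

118 g/day

Protein energy = 15% × 3151 = 472.65 kcal.
At 4 kcal/g: 472.65 ÷ 4 = 118.1625 g.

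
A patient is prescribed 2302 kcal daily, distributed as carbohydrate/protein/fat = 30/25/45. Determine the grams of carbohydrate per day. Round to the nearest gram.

173 g/day

Carbohydrate energy = 30% × 2302 = 690.6 kcal.
At 4 kcal/g: 690.6 ÷ 4 = 172.65 g.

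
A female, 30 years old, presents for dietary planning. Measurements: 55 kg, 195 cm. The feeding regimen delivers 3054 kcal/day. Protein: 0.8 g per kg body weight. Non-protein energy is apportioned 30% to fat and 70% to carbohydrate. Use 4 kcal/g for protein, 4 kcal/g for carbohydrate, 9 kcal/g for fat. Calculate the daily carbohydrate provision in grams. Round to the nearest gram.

Protein = 0.8 × 55 = 44 g → 44 × 4 = 176 kcal.
Non-protein calories = 3054 − 176 = 2878 kcal.
Fat: 30% × 2878 = 863.4 kcal; carbohydrate: 2014.6 kcal.
Carbohydrate: 2014.6 kcal ÷ 4 kcal/g = 503.65 g.

504 g/day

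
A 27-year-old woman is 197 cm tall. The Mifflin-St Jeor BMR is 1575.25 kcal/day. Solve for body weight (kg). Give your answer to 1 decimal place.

1575.25 = 10·W + 6.25(197) − 5(27) − 161
10·W = 1575.25 − 935.25 = 640, so W = 64 kg.

64.0 kg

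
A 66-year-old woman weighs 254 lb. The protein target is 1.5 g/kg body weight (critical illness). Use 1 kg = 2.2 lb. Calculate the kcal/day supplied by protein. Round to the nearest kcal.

Weight in kg = 254 ÷ 2.2 = 115.4545 kg.
Protein = 1.5 g/kg × 115.4545 kg = 173.1818 g/day.
Protein energy = 173.1818 g × 4 kcal/g = 692.7273 kcal/day.

693 kcal/day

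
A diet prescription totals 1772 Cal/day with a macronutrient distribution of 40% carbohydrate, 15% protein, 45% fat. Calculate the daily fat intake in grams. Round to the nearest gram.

Fat energy = 45% × 1772 = 797.4 kcal.
At 9 kcal/g: 797.4 ÷ 9 = 88.6 g.

89 g/day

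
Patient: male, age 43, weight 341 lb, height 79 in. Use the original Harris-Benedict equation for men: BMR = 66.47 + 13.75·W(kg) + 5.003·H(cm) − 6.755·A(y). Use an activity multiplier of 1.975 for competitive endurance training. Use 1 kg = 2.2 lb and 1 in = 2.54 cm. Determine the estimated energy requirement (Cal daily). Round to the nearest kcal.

5750 Cal daily

Convert to metric: weight = 341 ÷ 2.2 = 155 kg; height = 79 × 2.54 = 200.66 cm.
Harris-Benedict: BMR = 66.47 + 13.75(155) + 5.003(200.66) − 6.755(43) = 2911.157 kcal/day.
TEE = BMR × activity factor = 2911.157 × 1.975 = 5749.535 kcal/day.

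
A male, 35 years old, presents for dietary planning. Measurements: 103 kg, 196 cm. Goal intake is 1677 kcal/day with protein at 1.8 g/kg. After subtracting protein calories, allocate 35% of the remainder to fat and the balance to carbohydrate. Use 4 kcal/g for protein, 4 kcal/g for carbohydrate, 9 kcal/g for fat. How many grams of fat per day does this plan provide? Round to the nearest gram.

36 g/day

Protein = 1.8 × 103 = 185.4 g → 185.4 × 4 = 741.6 kcal.
Non-protein calories = 1677 − 741.6 = 935.4 kcal.
Fat: 35% × 935.4 = 327.39 kcal; carbohydrate: 608.01 kcal.
Fat: 327.39 kcal ÷ 9 kcal/g = 36.3767 g.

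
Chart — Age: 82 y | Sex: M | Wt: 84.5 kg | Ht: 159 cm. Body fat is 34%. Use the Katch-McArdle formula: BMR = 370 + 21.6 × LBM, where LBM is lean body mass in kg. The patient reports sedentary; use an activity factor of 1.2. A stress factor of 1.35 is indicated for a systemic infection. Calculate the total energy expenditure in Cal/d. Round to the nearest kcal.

2551 Cal/d

LBM = 84.5 × (1 − 0.34) = 55.77 kg. Katch-McArdle: BMR = 370 + 21.6 × 55.77 = 1574.632 kcal/day.
TEE = BMR × activity factor = 1574.632 × 1.2 = 1889.5584 kcal/day.
Apply stress factor: 1889.5584 × 1.35 = 2550.9038 kcal/day.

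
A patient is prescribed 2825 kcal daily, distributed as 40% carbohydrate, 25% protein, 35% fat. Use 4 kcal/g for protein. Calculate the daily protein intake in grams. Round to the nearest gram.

177 g/day

Protein energy = 25% × 2825 = 706.25 kcal.
At 4 kcal/g: 706.25 ÷ 4 = 176.5625 g.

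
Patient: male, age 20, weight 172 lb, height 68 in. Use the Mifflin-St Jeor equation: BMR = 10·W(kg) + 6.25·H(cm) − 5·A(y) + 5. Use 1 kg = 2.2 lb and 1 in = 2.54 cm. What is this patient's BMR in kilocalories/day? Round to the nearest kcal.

Convert to metric: weight = 172 ÷ 2.2 = 78.1818 kg; height = 68 × 2.54 = 172.72 cm.
Mifflin-St Jeor (male): BMR = 10(78.1818) + 6.25(172.72) − 5(20) + 5 = 781.8182 + 1079.5 − 100 + 5 = 1766.3182 kcal/day.

1766 kilocalories/day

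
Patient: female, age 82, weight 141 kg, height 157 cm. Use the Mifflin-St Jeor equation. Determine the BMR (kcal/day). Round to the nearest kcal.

Mifflin-St Jeor (female): BMR = 10(141) + 6.25(157) − 5(82) − 161 = 1410 + 981.25 − 410 − 161 = 1820.25 kcal/day.

1820 kcal/day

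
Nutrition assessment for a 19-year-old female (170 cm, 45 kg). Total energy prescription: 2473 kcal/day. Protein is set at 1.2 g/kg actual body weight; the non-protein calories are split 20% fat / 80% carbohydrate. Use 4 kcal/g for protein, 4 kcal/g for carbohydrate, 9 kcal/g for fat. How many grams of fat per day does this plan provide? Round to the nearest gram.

Protein = 1.2 × 45 = 54 g → 54 × 4 = 216 kcal.
Non-protein calories = 2473 − 216 = 2257 kcal.
Fat: 20% × 2257 = 451.4 kcal; carbohydrate: 1805.6 kcal.
Fat: 451.4 kcal ÷ 9 kcal/g = 50.1556 g.

50 g/day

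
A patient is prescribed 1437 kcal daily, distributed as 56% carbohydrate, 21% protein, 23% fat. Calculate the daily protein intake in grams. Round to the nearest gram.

75 g/day

Protein energy = 21% × 1437 = 301.77 kcal.
At 4 kcal/g: 301.77 ÷ 4 = 75.4425 g.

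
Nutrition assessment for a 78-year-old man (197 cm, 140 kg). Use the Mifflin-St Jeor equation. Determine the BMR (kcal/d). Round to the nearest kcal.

2246 kcal/d

Mifflin-St Jeor (male): BMR = 10(140) + 6.25(197) − 5(78) + 5 = 1400 + 1231.25 − 390 + 5 = 2246.25 kcal/day.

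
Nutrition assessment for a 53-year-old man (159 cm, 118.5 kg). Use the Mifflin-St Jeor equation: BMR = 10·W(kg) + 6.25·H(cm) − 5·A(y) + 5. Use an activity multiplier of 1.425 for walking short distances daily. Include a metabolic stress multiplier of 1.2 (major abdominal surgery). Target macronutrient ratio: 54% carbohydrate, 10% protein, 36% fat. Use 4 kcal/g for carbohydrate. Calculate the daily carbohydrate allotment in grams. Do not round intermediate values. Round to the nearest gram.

443 g/day

Mifflin-St Jeor (male): BMR = 10(118.5) + 6.25(159) − 5(53) + 5 = 1185 + 993.75 − 265 + 5 = 1918.75 kcal/day.
TEE = 1918.75 × 1.425 = 2734.2188 kcal/day.
With stress factor 1.2: 2734.2188 × 1.2 = 3281.0625 kcal/day.
Carbohydrate energy = 54% × 3281.0625 = 1771.7738 kcal.
Carbohydrate = 1771.7738 ÷ 4 kcal/g = 442.9434 g.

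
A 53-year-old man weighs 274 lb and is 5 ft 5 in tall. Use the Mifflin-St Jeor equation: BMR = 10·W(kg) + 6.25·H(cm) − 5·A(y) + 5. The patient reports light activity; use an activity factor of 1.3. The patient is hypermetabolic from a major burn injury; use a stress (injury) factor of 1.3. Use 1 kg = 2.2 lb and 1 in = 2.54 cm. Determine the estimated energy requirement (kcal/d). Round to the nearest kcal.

Convert to metric: weight = 274 ÷ 2.2 = 124.5455 kg; height = (5×12 + 5) × 2.54 = 65 × 2.54 = 165.1 cm.
Mifflin-St Jeor (male): BMR = 10(124.5455) + 6.25(165.1) − 5(53) + 5 = 1245.4545 + 1031.875 − 265 + 5 = 2017.3295 kcal/day.
TEE = BMR × activity factor = 2017.3295 × 1.3 = 2622.5284 kcal/day.
Apply stress factor: 2622.5284 × 1.3 = 3409.2869 kcal/day.

3409 kcal/d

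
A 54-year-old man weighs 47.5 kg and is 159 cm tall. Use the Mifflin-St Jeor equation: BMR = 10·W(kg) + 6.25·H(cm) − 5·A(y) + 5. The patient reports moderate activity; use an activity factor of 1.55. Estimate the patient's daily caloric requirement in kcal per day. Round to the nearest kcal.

Mifflin-St Jeor (male): BMR = 10(47.5) + 6.25(159) − 5(54) + 5 = 475 + 993.75 − 270 + 5 = 1203.75 kcal/day.
TEE = BMR × activity factor = 1203.75 × 1.55 = 1865.8125 kcal/day.

1866 kcal per day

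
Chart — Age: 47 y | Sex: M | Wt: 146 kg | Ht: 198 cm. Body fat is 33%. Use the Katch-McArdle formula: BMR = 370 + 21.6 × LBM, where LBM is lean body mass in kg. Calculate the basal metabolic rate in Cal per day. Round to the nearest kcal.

2483 Cal per day

LBM = 146 × (1 − 0.33) = 97.82 kg. Katch-McArdle: BMR = 370 + 21.6 × 97.82 = 2482.912 kcal/day.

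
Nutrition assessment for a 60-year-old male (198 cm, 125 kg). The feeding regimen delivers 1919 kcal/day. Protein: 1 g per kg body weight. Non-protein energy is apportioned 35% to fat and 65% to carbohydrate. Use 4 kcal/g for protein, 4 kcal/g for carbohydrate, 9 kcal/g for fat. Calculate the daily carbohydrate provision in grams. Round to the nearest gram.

231 g/day

Protein = 1 × 125 = 125 g → 125 × 4 = 500 kcal.
Non-protein calories = 1919 − 500 = 1419 kcal.
Fat: 35% × 1419 = 496.65 kcal; carbohydrate: 922.35 kcal.
Carbohydrate: 922.35 kcal ÷ 4 kcal/g = 230.5875 g.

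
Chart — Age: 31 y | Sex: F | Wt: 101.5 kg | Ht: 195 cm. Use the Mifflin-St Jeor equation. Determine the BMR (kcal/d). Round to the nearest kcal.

1918 kcal/d

Mifflin-St Jeor (female): BMR = 10(101.5) + 6.25(195) − 5(31) − 161 = 1015 + 1218.75 − 155 − 161 = 1917.75 kcal/day.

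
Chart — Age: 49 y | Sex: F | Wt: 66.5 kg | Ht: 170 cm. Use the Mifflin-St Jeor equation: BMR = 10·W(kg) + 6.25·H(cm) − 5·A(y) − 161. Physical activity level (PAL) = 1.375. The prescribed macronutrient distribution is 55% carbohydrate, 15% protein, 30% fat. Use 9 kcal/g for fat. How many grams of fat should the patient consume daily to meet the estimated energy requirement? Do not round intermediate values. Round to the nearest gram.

Mifflin-St Jeor (female): BMR = 10(66.5) + 6.25(170) − 5(49) − 161 = 665 + 1062.5 − 245 − 161 = 1321.5 kcal/day.
TEE = 1321.5 × 1.375 = 1817.0625 kcal/day.
Fat energy = 30% × 1817.0625 = 545.1188 kcal.
Fat = 545.1188 ÷ 9 kcal/g = 60.5688 g.

61 g/day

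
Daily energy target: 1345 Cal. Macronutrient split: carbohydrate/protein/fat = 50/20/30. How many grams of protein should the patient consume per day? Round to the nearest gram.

67 g/day

Protein energy = 20% × 1345 = 269 kcal.
At 4 kcal/g: 269 ÷ 4 = 67.25 g.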